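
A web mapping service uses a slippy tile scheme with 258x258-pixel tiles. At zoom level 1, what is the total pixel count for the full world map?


tiles per axis = 2^1 = 2
total tiles = 2^2 = 4
pixels per axis = 2 * 258 = 516
total pixels = 516^2 = 266256

266256 pixels


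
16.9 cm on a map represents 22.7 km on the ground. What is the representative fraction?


ground = 22.7 km = 2270000 cm; RF denominator = ground / map = 2270000 / 16.9 ≈ 134320; RF = 1:134320

1:134320


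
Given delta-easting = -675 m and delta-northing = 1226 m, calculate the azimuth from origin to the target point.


az = atan2(-675, 1226) = -28.8 deg
adjusted to 0-360: 331.2 degrees

331.2 degrees


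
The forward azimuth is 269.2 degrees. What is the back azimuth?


back azimuth = (269.2 + 180) mod 360 = 89.2 degrees

89.2 degrees


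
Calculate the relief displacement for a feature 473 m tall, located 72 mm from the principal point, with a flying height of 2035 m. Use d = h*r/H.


d = h * r / H = 473 * 72 / 2035 = 16.74 mm

16.74 mm


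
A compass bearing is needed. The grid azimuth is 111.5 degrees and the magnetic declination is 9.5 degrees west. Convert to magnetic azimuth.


magnetic azimuth = grid azimuth - declination (east +ve)
mag_az = 111.5 - -9.5 = 121.0 degrees

121.0 degrees


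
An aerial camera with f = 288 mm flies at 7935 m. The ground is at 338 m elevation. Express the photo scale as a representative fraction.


scale = f / (H - h) = 288 mm / 7597 m = 288 / 7597000 = 1:26378

1:26378


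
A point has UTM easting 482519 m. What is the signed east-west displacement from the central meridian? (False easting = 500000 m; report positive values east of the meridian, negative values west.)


displacement = 482519 - 500000 = -17481 m

-17481 m


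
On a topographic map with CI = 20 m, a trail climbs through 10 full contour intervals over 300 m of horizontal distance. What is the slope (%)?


elevation change = 10 * 20 = 200 m
slope = 200 / 300 * 100 = 66.7%

66.7%


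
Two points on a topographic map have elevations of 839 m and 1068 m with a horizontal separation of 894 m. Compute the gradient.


gradient = (1068 - 839) / 894 = 229 / 894 = 0.2562

0.2562


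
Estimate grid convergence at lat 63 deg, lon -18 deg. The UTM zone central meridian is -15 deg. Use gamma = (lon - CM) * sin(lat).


gamma = (-18 - -15) * sin(63) = -3 * 0.891007 = -2.673 degrees

-2.673 degrees


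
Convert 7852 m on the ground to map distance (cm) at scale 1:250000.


map_cm = 7852 * 100 / 250000 = 3.1408 cm ≈ 3.14 cm

3.14 cm


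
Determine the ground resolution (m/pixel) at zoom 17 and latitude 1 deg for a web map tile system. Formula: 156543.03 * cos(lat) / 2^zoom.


res = 156543.03 * cos(1) / 2^17 = 156543.03 * 0.9998477 / 131072 = 1.19 m/pixel

1.19 m/pixel


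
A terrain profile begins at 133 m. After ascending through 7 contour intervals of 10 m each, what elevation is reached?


elevation = 133 + 7 * 10 = 203 m

203 m


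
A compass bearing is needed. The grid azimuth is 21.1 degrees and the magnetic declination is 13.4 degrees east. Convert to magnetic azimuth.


magnetic azimuth = grid azimuth - declination (east +ve)
mag_az = 21.1 - 13.4 = 7.7 degrees

7.7 degrees


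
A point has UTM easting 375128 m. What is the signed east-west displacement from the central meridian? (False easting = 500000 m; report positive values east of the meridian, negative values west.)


displacement = 375128 - 500000 = -124872 m

-124872 m


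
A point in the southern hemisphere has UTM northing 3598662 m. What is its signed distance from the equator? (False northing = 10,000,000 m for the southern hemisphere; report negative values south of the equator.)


For southern: actual = 3598662 - 10000000 = -6401338 m

-6401338 m


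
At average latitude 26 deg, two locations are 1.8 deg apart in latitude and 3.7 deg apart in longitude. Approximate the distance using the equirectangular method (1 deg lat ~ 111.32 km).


dlat_km = 1.8 * 111.32 = 200.376
dlon_km = 3.7 * 111.32 * cos(26) ≈ 370.199
dist = sqrt(200.376^2 + 370.199^2) ≈ 420.9 km

420.9 km


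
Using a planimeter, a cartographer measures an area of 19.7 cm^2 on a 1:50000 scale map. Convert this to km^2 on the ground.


ground_area = 19.7 * (50000/100)^2 = 4925000.0 m^2 = 4.925 km^2

4.925 km^2


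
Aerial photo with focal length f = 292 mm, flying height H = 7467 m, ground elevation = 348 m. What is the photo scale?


scale = f / (H - h) = 292 mm / 7119 m = 292 / 7119000 = 1:24380

1:24380


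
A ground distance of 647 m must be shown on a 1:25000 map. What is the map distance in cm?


map_cm = 647 * 100 / 25000 = 2.588 cm ≈ 2.59 cm

2.59 cm


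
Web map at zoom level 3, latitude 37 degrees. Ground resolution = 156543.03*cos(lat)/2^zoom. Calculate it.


res = 156543.03 * cos(37) / 2^3 = 156543.03 * 0.79863551 / 8 = 15627.6 m/pixel

15627.6 m/pixel


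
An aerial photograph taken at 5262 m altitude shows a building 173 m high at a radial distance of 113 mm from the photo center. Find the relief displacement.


d = h * r / H = 173 * 113 / 5262 = 3.72 mm

3.72 mm


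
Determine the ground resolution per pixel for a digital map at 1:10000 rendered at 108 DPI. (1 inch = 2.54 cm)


pixel_cm = 2.54 / 108 ≈ 0.023519 cm
ground = pixel_cm * 10000 / 100 = 2.54 * 10000 / (108 * 100) = 25400 / 10800 ≈ 2.35 m

2.35 m


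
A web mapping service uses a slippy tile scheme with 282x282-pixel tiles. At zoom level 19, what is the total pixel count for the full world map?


tiles per axis = 2^19 = 524288
total tiles = 524288^2 = 274877906944
pixels per axis = 524288 * 282 = 147849216
total pixels = 147849216^2 = 21859390671814656

21859390671814656 pixels


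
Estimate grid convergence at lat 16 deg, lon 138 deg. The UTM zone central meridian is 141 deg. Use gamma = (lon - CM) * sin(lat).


gamma = (138 - 141) * sin(16) = -3 * 0.275637 = -0.827 degrees

-0.827 degrees


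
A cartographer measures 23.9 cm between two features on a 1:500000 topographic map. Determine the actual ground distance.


ground = 23.9 cm * 500000 / 100 = 119500.0 m = 119.5 km

119.5 km


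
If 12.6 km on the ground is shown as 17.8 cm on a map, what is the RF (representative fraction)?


ground = 12.6 km = 1260000 cm; RF denominator = ground / map = 1260000 / 17.8 ≈ 70787; RF = 1:70787

1:70787


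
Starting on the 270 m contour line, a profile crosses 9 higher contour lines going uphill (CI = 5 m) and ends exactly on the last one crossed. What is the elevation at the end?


elevation = 270 + 9 * 5 = 315 m

315 m


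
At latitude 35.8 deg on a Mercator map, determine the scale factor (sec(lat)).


SF = 1 / cos(35.8) = 1 / 0.811064 = 1.233

1.233


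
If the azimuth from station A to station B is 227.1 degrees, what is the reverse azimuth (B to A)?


back azimuth = (227.1 + 180) mod 360 = 47.1 degrees

47.1 degrees


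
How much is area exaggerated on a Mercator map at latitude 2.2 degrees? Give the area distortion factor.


area_distortion = 1/cos^2(2.2) = 1.001

1.001


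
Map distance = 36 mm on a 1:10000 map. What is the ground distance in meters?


ground = 36 mm * 10000 / 1000 = 360.0 m

360.0 m


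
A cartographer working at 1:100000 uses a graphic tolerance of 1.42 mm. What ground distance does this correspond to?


ground = 1.42 mm * 100000 / 1000 = 142.0 m

142.0 m


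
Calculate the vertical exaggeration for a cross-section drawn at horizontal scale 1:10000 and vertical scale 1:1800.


VE = horizontal_scale / vertical_scale = 10000 / 1800 ≈ 5.6

5.6x


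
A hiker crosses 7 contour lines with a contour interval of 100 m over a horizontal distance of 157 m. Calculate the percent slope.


elevation change = 7 * 100 = 700 m
slope = 700 / 157 * 100 = 445.9%

445.9%


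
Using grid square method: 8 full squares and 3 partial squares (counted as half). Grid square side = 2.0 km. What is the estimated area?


effective squares = 8 + 3 * 0.5 = 9.5
area = 9.5 * 4.0 = 38.0 km^2

38.0 km^2


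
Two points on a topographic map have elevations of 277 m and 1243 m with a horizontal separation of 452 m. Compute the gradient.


gradient = (1243 - 277) / 452 = 966 / 452 = 2.1372

2.1372


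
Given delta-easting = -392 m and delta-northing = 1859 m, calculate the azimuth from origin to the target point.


az = atan2(-392, 1859) = -11.9 deg
adjusted to 0-360: 348.1 degrees

348.1 degrees


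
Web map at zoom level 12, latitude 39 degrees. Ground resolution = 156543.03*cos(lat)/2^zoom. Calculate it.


res = 156543.03 * cos(39) / 2^12 = 156543.03 * 0.77714596 / 4096 = 29.7 m/pixel

29.7 m/pixel


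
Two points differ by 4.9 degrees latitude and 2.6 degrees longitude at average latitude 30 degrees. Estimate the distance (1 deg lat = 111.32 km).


dlat_km = 4.9 * 111.32 = 545.468
dlon_km = 2.6 * 111.32 * cos(30) ≈ 250.655
dist = sqrt(545.468^2 + 250.655^2) ≈ 600.3 km

600.3 km


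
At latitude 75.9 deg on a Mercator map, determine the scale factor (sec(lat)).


SF = 1 / cos(75.9) = 1 / 0.243615 = 4.105

4.105


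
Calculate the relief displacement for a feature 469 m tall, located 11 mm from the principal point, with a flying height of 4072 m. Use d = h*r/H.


d = h * r / H = 469 * 11 / 4072 = 1.27 mm

1.27 mm


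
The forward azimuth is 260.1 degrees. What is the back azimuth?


back azimuth = (260.1 + 180) mod 360 = 80.1 degrees

80.1 degrees


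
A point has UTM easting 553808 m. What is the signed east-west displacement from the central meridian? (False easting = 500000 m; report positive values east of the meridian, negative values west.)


displacement = 553808 - 500000 = 53808 m

53808 m


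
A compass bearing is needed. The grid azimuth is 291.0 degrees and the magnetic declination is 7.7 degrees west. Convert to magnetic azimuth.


magnetic azimuth = grid azimuth - declination (east +ve)
mag_az = 291.0 - -7.7 = 298.7 degrees

298.7 degrees


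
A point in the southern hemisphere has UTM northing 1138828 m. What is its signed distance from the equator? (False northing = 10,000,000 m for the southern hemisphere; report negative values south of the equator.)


For southern: actual = 1138828 - 10000000 = -8861172 m

-8861172 m


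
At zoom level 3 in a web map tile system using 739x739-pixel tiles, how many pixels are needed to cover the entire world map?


tiles per axis = 2^3 = 8
total tiles = 8^2 = 64
pixels per axis = 8 * 739 = 5912
total pixels = 5912^2 = 34951744

34951744 pixels


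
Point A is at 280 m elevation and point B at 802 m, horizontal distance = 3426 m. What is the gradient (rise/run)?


gradient = (802 - 280) / 3426 = 522 / 3426 = 0.1524

0.1524


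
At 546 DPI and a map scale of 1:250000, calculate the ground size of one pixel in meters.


pixel_cm = 2.54 / 546 ≈ 0.004652 cm
ground = pixel_cm * 250000 / 100 = 2.54 * 250000 / (546 * 100) = 635000 / 54600 ≈ 11.63 m

11.63 m


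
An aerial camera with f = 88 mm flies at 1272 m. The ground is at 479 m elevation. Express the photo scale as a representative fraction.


scale = f / (H - h) = 88 mm / 793 m = 88 / 793000 = 1:9011

1:9011


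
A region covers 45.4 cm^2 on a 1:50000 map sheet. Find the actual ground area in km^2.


ground_area = 45.4 * (50000/100)^2 = 11350000.0 m^2 = 11.35 km^2

11.35 km^2


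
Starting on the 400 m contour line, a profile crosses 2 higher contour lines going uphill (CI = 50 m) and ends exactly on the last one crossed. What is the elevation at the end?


elevation = 400 + 2 * 50 = 500 m

500 m


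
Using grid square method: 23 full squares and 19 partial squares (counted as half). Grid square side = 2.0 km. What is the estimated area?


effective squares = 23 + 19 * 0.5 = 32.5
area = 32.5 * 4.0 = 130.0 km^2

130.0 km^2


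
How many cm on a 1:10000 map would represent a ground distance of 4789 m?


map_cm = 4789 * 100 / 10000 = 47.89 cm

47.89 cm


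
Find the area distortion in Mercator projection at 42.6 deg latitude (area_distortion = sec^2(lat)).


area_distortion = 1/cos^2(42.6) = 1.846

1.846


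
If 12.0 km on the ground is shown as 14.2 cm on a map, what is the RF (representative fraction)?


ground = 12.0 km = 1200000 cm; RF denominator = ground / map = 1200000 / 14.2 ≈ 84507; RF = 1:84507

1:84507


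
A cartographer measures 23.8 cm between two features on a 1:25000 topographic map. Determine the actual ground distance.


ground = 23.8 cm * 25000 / 100 = 5950.0 m = 5.95 km

5.95 km


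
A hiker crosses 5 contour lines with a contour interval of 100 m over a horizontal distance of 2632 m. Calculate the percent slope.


elevation change = 5 * 100 = 500 m
slope = 500 / 2632 * 100 = 19.0%

19.0%


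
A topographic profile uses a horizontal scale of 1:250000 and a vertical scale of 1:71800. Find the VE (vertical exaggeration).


VE = horizontal_scale / vertical_scale = 250000 / 71800 ≈ 3.5

3.5x


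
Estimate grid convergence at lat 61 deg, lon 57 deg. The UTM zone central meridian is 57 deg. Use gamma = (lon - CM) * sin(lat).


gamma = (57 - 57) * sin(61) = 0 * 0.87462 = 0.0 degrees

0.0 degrees


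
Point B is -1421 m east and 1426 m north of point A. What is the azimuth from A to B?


az = atan2(-1421, 1426) = -44.9 deg
adjusted to 0-360: 315.1 degrees

315.1 degrees


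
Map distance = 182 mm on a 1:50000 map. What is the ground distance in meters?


ground = 182 mm * 50000 / 1000 = 9100.0 m

9100.0 m


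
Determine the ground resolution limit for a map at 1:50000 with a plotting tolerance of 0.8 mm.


ground = 0.8 mm * 50000 / 1000 = 40.0 m

40.0 m


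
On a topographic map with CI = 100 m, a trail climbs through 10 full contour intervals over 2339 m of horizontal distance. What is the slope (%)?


elevation change = 10 * 100 = 1000 m
slope = 1000 / 2339 * 100 = 42.8%

42.8%


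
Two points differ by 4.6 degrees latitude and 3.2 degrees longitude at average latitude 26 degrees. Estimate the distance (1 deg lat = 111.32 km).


dlat_km = 4.6 * 111.32 = 512.072
dlon_km = 3.2 * 111.32 * cos(26) ≈ 320.172
dist = sqrt(512.072^2 + 320.172^2) ≈ 603.9 km

603.9 km


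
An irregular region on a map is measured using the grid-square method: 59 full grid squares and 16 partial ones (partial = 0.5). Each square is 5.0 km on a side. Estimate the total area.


effective squares = 59 + 16 * 0.5 = 67.0
area = 67.0 * 25.0 = 1675.0 km^2

1675.0 km^2


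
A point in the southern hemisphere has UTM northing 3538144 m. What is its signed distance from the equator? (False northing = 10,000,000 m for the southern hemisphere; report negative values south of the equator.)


For southern: actual = 3538144 - 10000000 = -6461856 m

-6461856 m


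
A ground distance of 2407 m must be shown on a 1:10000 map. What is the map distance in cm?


map_cm = 2407 * 100 / 10000 = 24.07 cm

24.07 cm


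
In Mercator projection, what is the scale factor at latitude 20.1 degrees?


SF = 1 / cos(20.1) = 1 / 0.939094 = 1.065

1.065


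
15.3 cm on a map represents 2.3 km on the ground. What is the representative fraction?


ground = 2.3 km = 230000 cm; RF denominator = ground / map = 230000 / 15.3 ≈ 15033; RF = 1:15033

1:15033


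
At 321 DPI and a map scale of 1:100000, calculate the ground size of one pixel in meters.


pixel_cm = 2.54 / 321 ≈ 0.007913 cm
ground = pixel_cm * 100000 / 100 = 2.54 * 100000 / (321 * 100) = 254000 / 32100 ≈ 7.91 m

7.91 m


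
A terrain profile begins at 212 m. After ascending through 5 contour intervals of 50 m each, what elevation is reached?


elevation = 212 + 5 * 50 = 462 m

462 m


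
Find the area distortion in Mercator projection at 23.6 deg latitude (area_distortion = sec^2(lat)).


area_distortion = 1/cos^2(23.6) = 1.191

1.191


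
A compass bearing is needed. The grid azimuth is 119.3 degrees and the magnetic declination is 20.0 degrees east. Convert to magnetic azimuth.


magnetic azimuth = grid azimuth - declination (east +ve)
mag_az = 119.3 - 20.0 = 99.3 degrees

99.3 degrees


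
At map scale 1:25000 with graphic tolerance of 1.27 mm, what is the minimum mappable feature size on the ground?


ground = 1.27 mm * 25000 / 1000 = 31.75 m

31.75 m


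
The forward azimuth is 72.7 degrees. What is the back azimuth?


back azimuth = (72.7 + 180) mod 360 = 252.7 degrees

252.7 degrees


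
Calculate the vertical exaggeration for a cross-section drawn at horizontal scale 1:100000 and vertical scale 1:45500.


VE = horizontal_scale / vertical_scale = 100000 / 45500 ≈ 2.2

2.2x


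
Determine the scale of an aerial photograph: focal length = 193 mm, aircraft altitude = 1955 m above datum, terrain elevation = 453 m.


scale = f / (H - h) = 193 mm / 1502 m = 193 / 1502000 = 1:7782

1:7782


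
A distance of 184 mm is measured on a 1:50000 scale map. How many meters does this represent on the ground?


ground = 184 mm * 50000 / 1000 = 9200.0 m

9200.0 m


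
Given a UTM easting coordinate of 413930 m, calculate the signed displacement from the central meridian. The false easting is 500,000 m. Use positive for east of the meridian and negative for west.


displacement = 413930 - 500000 = -86070 m

-86070 m


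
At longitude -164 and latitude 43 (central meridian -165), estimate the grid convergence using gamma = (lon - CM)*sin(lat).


gamma = (-164 - -165) * sin(43) = 1 * 0.681998 = 0.682 degrees

0.682 degrees


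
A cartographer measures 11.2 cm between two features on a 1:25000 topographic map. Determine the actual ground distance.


ground = 11.2 cm * 25000 / 100 = 2800.0 m = 2.8 km

2.8 km


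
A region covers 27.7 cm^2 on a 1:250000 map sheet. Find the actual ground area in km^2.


ground_area = 27.7 * (250000/100)^2 = 173125000.0 m^2 = 173.125 km^2

173.125 km^2


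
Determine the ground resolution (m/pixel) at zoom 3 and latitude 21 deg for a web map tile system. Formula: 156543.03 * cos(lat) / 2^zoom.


res = 156543.03 * cos(21) / 2^3 = 156543.03 * 0.93358043 / 8 = 18268.19 m/pixel

18268.19 m/pixel


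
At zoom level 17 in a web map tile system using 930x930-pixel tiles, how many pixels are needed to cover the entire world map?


tiles per axis = 2^17 = 131072
total tiles = 131072^2 = 17179869184
pixels per axis = 131072 * 930 = 121896960
total pixels = 121896960^2 = 14858868857241600

14858868857241600 pixels


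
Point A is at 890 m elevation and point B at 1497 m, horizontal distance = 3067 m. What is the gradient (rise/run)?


gradient = (1497 - 890) / 3067 = 607 / 3067 = 0.1979

0.1979


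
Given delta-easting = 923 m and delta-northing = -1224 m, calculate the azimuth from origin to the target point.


az = atan2(923, -1224) = 143.0 deg
adjusted to 0-360: 143.0 degrees

143.0 degrees


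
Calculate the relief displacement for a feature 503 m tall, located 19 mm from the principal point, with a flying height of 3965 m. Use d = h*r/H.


d = h * r / H = 503 * 19 / 3965 = 2.41 mm

2.41 mm


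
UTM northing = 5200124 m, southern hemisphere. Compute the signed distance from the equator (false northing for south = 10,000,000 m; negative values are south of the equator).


For southern: actual = 5200124 - 10000000 = -4799876 m

-4799876 m


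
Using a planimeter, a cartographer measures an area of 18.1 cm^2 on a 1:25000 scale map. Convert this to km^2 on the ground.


ground_area = 18.1 * (25000/100)^2 = 1131250.0 m^2 = 1.13125 km^2 ≈ 1.131 km^2

1.131 km^2


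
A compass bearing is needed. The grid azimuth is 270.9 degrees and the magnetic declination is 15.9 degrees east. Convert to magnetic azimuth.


magnetic azimuth = grid azimuth - declination (east +ve)
mag_az = 270.9 - 15.9 = 255.0 degrees

255.0 degrees


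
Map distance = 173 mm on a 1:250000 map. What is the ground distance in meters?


ground = 173 mm * 250000 / 1000 = 43250.0 m

43250.0 m


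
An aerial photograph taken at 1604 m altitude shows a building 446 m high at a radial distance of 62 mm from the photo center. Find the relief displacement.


d = h * r / H = 446 * 62 / 1604 = 17.24 mm

17.24 mm


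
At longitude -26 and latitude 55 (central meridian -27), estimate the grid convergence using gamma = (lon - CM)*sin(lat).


gamma = (-26 - -27) * sin(55) = 1 * 0.819152 = 0.819 degrees

0.819 degrees


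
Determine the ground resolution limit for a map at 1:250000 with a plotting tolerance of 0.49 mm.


ground = 0.49 mm * 250000 / 1000 = 122.5 m

122.5 m


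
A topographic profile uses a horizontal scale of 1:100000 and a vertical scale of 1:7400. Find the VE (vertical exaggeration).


VE = horizontal_scale / vertical_scale = 100000 / 7400 ≈ 13.5

13.5x


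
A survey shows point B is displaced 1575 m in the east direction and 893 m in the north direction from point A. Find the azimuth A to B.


az = atan2(1575, 893) = 60.4 deg
adjusted to 0-360: 60.4 degrees

60.4 degrees


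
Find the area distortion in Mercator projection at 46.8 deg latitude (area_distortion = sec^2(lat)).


area_distortion = 1/cos^2(46.8) = 2.134

2.134


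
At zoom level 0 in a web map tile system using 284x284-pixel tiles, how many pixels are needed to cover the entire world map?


tiles per axis = 2^0 = 1
total tiles = 1^2 = 1
pixels per axis = 1 * 284 = 284
total pixels = 284^2 = 80656

80656 pixels


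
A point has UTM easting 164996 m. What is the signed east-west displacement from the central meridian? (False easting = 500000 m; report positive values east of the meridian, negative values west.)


displacement = 164996 - 500000 = -335004 m

-335004 m


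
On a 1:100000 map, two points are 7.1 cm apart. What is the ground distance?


ground = 7.1 cm * 100000 / 100 = 7100.0 m = 7.1 km

7.1 km


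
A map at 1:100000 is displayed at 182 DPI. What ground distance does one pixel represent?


pixel_cm = 2.54 / 182 ≈ 0.013956 cm
ground = pixel_cm * 100000 / 100 = 2.54 * 100000 / (182 * 100) = 254000 / 18200 ≈ 13.96 m

13.96 m


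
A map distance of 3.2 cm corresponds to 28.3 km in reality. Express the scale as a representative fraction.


ground = 28.3 km = 2830000 cm; RF denominator = ground / map = 2830000 / 3.2 = 884375; RF = 1:884375

1:884375


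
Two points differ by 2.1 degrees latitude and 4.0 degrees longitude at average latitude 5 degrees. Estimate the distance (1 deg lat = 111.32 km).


dlat_km = 2.1 * 111.32 = 233.772
dlon_km = 4.0 * 111.32 * cos(5) ≈ 443.586
dist = sqrt(233.772^2 + 443.586^2) ≈ 501.4 km

501.4 km


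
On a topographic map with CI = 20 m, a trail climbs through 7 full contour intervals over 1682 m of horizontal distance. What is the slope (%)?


elevation change = 7 * 20 = 140 m
slope = 140 / 1682 * 100 = 8.3%

8.3%


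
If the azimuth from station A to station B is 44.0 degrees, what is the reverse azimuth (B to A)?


back azimuth = (44.0 + 180) mod 360 = 224.0 degrees

224.0 degrees


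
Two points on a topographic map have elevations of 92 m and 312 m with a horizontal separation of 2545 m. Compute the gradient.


gradient = (312 - 92) / 2545 = 220 / 2545 = 0.0864

0.0864


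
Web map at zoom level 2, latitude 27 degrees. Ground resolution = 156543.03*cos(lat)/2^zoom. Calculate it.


res = 156543.03 * cos(27) / 2^2 = 156543.03 * 0.89100652 / 4 = 34870.22 m/pixel

34870.22 m/pixel


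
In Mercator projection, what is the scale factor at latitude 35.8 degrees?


SF = 1 / cos(35.8) = 1 / 0.811064 = 1.233

1.233


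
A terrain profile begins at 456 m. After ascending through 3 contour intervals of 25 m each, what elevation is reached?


elevation = 456 + 3 * 25 = 531 m

531 m


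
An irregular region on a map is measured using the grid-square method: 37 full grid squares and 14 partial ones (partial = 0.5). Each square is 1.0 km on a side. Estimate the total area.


effective squares = 37 + 14 * 0.5 = 44.0
area = 44.0 * 1.0 = 44.0 km^2

44.0 km^2


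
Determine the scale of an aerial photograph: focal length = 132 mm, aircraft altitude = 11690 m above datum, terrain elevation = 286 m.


scale = f / (H - h) = 132 mm / 11404 m = 132 / 11404000 = 1:86394

1:86394


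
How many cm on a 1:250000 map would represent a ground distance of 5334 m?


map_cm = 5334 * 100 / 250000 = 2.1336 cm ≈ 2.13 cm

2.13 cm


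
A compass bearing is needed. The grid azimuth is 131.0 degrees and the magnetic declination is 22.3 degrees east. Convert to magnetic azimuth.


magnetic azimuth = grid azimuth - declination (east +ve)
mag_az = 131.0 - 22.3 = 108.7 degrees

108.7 degrees


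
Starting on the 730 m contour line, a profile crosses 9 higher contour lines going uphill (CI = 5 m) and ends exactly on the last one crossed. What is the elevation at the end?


elevation = 730 + 9 * 5 = 775 m

775 m


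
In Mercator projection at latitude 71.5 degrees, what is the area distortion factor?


area_distortion = 1/cos^2(71.5) = 9.932

9.932


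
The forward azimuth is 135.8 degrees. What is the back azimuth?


back azimuth = (135.8 + 180) mod 360 = 315.8 degrees

315.8 degrees


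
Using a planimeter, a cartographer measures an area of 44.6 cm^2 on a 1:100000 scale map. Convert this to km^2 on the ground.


ground_area = 44.6 * (100000/100)^2 = 44600000.0 m^2 = 44.6 km^2

44.6 km^2


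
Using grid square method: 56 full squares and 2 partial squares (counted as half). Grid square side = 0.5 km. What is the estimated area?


effective squares = 56 + 2 * 0.5 = 57.0
area = 57.0 * 0.25 = 14.25 km^2

14.25 km^2


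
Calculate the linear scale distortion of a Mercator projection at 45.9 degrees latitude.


SF = 1 / cos(45.9) = 1 / 0.695913 = 1.437

1.437


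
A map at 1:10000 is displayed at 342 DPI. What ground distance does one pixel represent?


pixel_cm = 2.54 / 342 ≈ 0.007427 cm
ground = pixel_cm * 10000 / 100 = 2.54 * 10000 / (342 * 100) = 25400 / 34200 ≈ 0.74 m

0.74 m


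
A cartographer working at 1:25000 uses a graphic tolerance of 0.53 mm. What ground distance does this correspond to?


ground = 0.53 mm * 25000 / 1000 = 13.25 m

13.25 m


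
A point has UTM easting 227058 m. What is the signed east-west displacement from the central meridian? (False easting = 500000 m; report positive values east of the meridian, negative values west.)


displacement = 227058 - 500000 = -272942 m

-272942 m


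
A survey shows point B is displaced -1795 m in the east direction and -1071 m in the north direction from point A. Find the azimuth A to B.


az = atan2(-1795, -1071) = -120.8 deg
adjusted to 0-360: 239.2 degrees

239.2 degrees


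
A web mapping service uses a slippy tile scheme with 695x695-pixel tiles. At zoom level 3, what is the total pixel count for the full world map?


tiles per axis = 2^3 = 8
total tiles = 8^2 = 64
pixels per axis = 8 * 695 = 5560
total pixels = 5560^2 = 30913600

30913600 pixels


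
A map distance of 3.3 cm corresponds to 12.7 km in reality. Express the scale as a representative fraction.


ground = 12.7 km = 1270000 cm; RF denominator = ground / map = 1270000 / 3.3 ≈ 384848; RF = 1:384848

1:384848


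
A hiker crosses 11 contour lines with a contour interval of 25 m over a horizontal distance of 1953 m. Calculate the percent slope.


elevation change = 11 * 25 = 275 m
slope = 275 / 1953 * 100 = 14.1%

14.1%


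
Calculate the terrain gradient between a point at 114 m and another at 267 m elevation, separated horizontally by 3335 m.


gradient = (267 - 114) / 3335 = 153 / 3335 = 0.0459

0.0459


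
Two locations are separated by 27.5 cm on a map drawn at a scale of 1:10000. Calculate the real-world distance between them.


ground = 27.5 cm * 10000 / 100 = 2750.0 m = 2.75 km

2.75 km


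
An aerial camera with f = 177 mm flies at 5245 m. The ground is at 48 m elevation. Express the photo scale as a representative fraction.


scale = f / (H - h) = 177 mm / 5197 m = 177 / 5197000 = 1:29362

1:29362


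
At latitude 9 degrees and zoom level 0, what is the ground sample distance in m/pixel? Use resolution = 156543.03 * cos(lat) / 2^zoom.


res = 156543.03 * cos(9) / 2^0 = 156543.03 * 0.98768834 / 1 = 154615.73 m/pixel

154615.73 m/pixel


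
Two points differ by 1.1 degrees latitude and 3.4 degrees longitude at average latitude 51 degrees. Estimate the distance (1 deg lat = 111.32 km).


dlat_km = 1.1 * 111.32 = 122.452
dlon_km = 3.4 * 111.32 * cos(51) ≈ 238.19
dist = sqrt(122.452^2 + 238.19^2) ≈ 267.8 km

267.8 km


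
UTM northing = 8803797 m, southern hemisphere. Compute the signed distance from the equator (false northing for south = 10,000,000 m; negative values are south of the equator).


For southern: actual = 8803797 - 10000000 = -1196203 m

-1196203 m


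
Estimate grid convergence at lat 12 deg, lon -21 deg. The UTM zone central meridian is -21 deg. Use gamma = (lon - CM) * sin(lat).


gamma = (-21 - -21) * sin(12) = 0 * 0.207912 = 0.0 degrees

0.0 degrees


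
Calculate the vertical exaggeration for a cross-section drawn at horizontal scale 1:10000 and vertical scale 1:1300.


VE = horizontal_scale / vertical_scale = 10000 / 1300 ≈ 7.7

7.7x


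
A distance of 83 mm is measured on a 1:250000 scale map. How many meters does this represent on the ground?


ground = 83 mm * 250000 / 1000 = 20750.0 m

20750.0 m


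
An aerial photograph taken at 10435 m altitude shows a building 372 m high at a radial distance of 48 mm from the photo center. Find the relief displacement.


d = h * r / H = 372 * 48 / 10435 = 1.71 mm

1.71 mm


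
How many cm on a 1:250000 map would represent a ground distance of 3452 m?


map_cm = 3452 * 100 / 250000 = 1.3808 cm ≈ 1.38 cm

1.38 cm


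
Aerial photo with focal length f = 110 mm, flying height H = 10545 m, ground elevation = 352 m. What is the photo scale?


scale = f / (H - h) = 110 mm / 10193 m = 110 / 10193000 = 1:92664

1:92664


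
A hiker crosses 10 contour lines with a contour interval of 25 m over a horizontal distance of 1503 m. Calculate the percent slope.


elevation change = 10 * 25 = 250 m
slope = 250 / 1503 * 100 = 16.6%

16.6%


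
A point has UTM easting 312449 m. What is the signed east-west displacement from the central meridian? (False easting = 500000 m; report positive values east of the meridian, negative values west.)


displacement = 312449 - 500000 = -187551 m

-187551 m


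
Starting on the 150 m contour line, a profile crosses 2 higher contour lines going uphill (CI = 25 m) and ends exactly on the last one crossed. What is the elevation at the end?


elevation = 150 + 2 * 25 = 200 m

200 m


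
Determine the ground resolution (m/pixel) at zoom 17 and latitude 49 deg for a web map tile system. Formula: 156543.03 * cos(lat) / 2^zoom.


res = 156543.03 * cos(49) / 2^17 = 156543.03 * 0.65605903 / 131072 = 0.78 m/pixel

0.78 m/pixel


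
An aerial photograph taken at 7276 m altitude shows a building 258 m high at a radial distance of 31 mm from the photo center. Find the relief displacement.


d = h * r / H = 258 * 31 / 7276 = 1.1 mm

1.1 mm


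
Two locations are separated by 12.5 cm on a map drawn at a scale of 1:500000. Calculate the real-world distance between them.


ground = 12.5 cm * 500000 / 100 = 62500.0 m = 62.5 km

62.5 km


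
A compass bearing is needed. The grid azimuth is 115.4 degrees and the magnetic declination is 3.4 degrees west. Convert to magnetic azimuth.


magnetic azimuth = grid azimuth - declination (east +ve)
mag_az = 115.4 - -3.4 = 118.8 degrees

118.8 degrees


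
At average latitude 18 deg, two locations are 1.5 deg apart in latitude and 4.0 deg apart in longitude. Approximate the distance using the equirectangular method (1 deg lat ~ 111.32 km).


dlat_km = 1.5 * 111.32 = 166.98
dlon_km = 4.0 * 111.32 * cos(18) ≈ 423.486
dist = sqrt(166.98^2 + 423.486^2) ≈ 455.2 km

455.2 km


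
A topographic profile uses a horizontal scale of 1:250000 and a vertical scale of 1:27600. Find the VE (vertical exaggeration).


VE = horizontal_scale / vertical_scale = 250000 / 27600 ≈ 9.1

9.1x


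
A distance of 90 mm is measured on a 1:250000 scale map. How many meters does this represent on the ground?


ground = 90 mm * 250000 / 1000 = 22500.0 m

22500.0 m


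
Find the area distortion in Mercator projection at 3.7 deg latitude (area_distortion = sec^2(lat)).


area_distortion = 1/cos^2(3.7) = 1.004

1.004


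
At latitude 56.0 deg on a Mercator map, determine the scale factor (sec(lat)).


SF = 1 / cos(56.0) = 1 / 0.559193 = 1.788

1.788


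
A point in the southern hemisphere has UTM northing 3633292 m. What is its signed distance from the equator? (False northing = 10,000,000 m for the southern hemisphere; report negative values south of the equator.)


For southern: actual = 3633292 - 10000000 = -6366708 m

-6366708 m


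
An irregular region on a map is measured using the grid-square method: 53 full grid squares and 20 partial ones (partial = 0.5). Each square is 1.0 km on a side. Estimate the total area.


effective squares = 53 + 20 * 0.5 = 63.0
area = 63.0 * 1.0 = 63.0 km^2

63.0 km^2


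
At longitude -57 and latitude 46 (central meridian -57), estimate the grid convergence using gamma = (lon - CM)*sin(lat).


gamma = (-57 - -57) * sin(46) = 0 * 0.71934 = 0.0 degrees

0.0 degrees


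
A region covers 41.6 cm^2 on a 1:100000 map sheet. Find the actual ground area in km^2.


ground_area = 41.6 * (100000/100)^2 = 41600000.0 m^2 = 41.6 km^2

41.6 km^2


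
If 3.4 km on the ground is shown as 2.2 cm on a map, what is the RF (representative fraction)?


ground = 3.4 km = 340000 cm; RF denominator = ground / map = 340000 / 2.2 ≈ 154545; RF = 1:154545

1:154545


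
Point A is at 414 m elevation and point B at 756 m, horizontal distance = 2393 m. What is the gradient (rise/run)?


gradient = (756 - 414) / 2393 = 342 / 2393 = 0.1429

0.1429


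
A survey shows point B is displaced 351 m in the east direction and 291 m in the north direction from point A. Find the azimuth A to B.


az = atan2(351, 291) = 50.3 deg
adjusted to 0-360: 50.3 degrees

50.3 degrees


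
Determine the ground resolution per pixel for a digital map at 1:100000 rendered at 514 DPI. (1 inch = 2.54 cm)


pixel_cm = 2.54 / 514 ≈ 0.004942 cm
ground = pixel_cm * 100000 / 100 = 2.54 * 100000 / (514 * 100) = 254000 / 51400 ≈ 4.94 m

4.94 m


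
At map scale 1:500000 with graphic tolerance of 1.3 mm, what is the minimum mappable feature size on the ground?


ground = 1.3 mm * 500000 / 1000 = 650.0 m

650.0 m


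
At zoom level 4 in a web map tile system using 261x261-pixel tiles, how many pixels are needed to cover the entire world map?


tiles per axis = 2^4 = 16
total tiles = 16^2 = 256
pixels per axis = 16 * 261 = 4176
total pixels = 4176^2 = 17438976

17438976 pixels


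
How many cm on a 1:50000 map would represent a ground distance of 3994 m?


map_cm = 3994 * 100 / 50000 = 7.988 cm ≈ 7.99 cm

7.99 cm


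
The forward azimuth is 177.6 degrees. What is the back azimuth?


back azimuth = (177.6 + 180) mod 360 = 357.6 degrees

357.6 degrees


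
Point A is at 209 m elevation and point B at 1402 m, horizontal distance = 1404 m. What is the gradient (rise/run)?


gradient = (1402 - 209) / 1404 = 1193 / 1404 = 0.8497

0.8497


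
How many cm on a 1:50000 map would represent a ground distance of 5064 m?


map_cm = 5064 * 100 / 50000 = 10.128 cm ≈ 10.13 cm

10.13 cm


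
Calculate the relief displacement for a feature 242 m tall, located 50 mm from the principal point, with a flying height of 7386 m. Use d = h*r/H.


d = h * r / H = 242 * 50 / 7386 = 1.64 mm

1.64 mm


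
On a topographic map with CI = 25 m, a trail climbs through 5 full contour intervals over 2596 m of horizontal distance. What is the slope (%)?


elevation change = 5 * 25 = 125 m
slope = 125 / 2596 * 100 = 4.8%

4.8%


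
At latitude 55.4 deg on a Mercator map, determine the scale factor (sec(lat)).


SF = 1 / cos(55.4) = 1 / 0.567844 = 1.761

1.761


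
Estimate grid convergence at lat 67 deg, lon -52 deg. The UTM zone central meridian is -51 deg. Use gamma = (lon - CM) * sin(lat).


gamma = (-52 - -51) * sin(67) = -1 * 0.920505 = -0.921 degrees

-0.921 degrees


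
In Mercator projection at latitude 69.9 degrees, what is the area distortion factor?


area_distortion = 1/cos^2(69.9) = 8.467

8.467


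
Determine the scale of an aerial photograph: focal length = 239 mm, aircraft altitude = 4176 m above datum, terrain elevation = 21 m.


scale = f / (H - h) = 239 mm / 4155 m = 239 / 4155000 = 1:17385

1:17385


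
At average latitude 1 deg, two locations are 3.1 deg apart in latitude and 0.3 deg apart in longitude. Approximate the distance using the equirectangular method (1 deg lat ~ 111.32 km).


dlat_km = 3.1 * 111.32 = 345.092
dlon_km = 0.3 * 111.32 * cos(1) ≈ 33.391
dist = sqrt(345.092^2 + 33.391^2) ≈ 346.7 km

346.7 km


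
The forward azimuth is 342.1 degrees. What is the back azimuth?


back azimuth = (342.1 + 180) mod 360 = 162.1 degrees

162.1 degrees


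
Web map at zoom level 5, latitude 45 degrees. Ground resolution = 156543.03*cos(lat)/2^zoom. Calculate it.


res = 156543.03 * cos(45) / 2^5 = 156543.03 * 0.70710678 / 32 = 3459.14 m/pixel

3459.14 m/pixel


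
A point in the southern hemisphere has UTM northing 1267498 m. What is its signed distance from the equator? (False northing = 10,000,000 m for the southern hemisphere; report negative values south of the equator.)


For southern: actual = 1267498 - 10000000 = -8732502 m

-8732502 m


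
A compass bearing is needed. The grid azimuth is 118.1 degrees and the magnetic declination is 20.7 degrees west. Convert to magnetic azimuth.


magnetic azimuth = grid azimuth - declination (east +ve)
mag_az = 118.1 - -20.7 = 138.8 degrees

138.8 degrees


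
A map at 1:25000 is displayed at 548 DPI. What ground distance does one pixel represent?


pixel_cm = 2.54 / 548 ≈ 0.004635 cm
ground = pixel_cm * 25000 / 100 = 2.54 * 25000 / (548 * 100) = 63500 / 54800 ≈ 1.16 m

1.16 m


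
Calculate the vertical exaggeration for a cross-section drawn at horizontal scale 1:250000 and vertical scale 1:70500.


VE = horizontal_scale / vertical_scale = 250000 / 70500 ≈ 3.5

3.5x


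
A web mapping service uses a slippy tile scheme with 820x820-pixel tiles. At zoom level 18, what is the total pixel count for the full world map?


tiles per axis = 2^18 = 262144
total tiles = 262144^2 = 68719476736
pixels per axis = 262144 * 820 = 214958080
total pixels = 214958080^2 = 46206976157286400

46206976157286400 pixels


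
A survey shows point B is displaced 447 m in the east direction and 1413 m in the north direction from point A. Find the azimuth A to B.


az = atan2(447, 1413) = 17.6 deg
adjusted to 0-360: 17.6 degrees

17.6 degrees


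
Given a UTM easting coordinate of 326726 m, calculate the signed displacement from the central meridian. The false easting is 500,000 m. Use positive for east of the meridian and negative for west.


displacement = 326726 - 500000 = -173274 m

-173274 m


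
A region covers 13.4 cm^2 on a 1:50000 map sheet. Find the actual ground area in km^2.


ground_area = 13.4 * (50000/100)^2 = 3350000.0 m^2 = 3.35 km^2

3.35 km^2


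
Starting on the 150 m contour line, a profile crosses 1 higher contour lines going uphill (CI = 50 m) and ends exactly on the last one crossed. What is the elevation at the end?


elevation = 150 + 1 * 50 = 200 m

200 m
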